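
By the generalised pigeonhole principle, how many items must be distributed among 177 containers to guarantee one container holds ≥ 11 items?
n = (11 − 1)·177 + 1 = 1771

By the generalised pigeonhole principle, to guarantee some box contains ≥ r objects we need more than (r − 1) · k objects total. Threshold: n = (r − 1) · k + 1. With r = 11 and k = 177: n = 10 · 177 + 1 = 1770 + 1 = 1771. For n = 1770 = 10 · 177, we can put exactly 10 objects in every box, avoiding 11 in any single one — so 1771 is tight.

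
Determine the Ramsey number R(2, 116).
R(2, 116) = 116

R(2, k) = k for all k ≥ 2: in a 2-colouring of K_k, either some edge is red (a red K_2) or all edges are blue (a blue K_k). And K_{115} coloured all-blue has no blue K_116, so R(2, 116) > 115. Hence R(2, 116) = 116.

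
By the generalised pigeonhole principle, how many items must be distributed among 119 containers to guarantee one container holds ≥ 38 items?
n = (38 − 1)·119 + 1 = 4404

By the generalised pigeonhole principle, to guarantee some box contains ≥ r objects we need more than (r − 1) · k objects total. Threshold: n = (r − 1) · k + 1. With r = 38 and k = 119: n = 37 · 119 + 1 = 4403 + 1 = 4404. For n = 4403 = 37 · 119, we can put exactly 37 objects in every box, avoiding 38 in any single one — so 4404 is tight.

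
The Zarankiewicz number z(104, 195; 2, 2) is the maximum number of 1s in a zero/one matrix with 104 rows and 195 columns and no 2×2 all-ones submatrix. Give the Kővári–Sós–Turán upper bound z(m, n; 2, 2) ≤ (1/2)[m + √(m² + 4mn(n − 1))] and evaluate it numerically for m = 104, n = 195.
z(104, 195; 2, 2) ≤ (1/2)[104 + √(104² + 4·104·195·194)] = (1/2)[104 + √15748096] = 2036.1935

Kővári–Sós–Turán: let r_1, ..., r_104 be the row sums and z = Σ r_i the total number of 1s. Each pair of columns can share at most one row with both entries 1 (else a 2×2 all-ones block appears), so Σ_i C(r_i, 2) ≤ C(195, 2) = 18915. By convexity Σ_i C(r_i, 2) ≥ 104·C(z/104, 2) = z(z − 104)/(2·104), giving z² − 104z − 104·195·194 ≤ 0 and hence z ≤ (1/2)[104 + √(10816 + 4·3934320)] = (1/2)[104 + √15748096] ≈ (1/2)(104 + 3968.3871) = 2036.1935.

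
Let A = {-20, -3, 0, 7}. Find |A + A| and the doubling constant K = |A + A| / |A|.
K = |A + A| / |A| = 10/4 = 5/2

Enumerate A + A = {a + b : a, b ∈ A}. With |A| = 4, there are |A|^2 = 16 ordered sum pairs; collecting distinct values, A + A = {-40, -23, -20, -13, -6, -3, 0, 4, 7, 14}, so |A + A| = 10. Thus K = 10/4 = 5/2. For comparison, the minimum possible |A + A| over all 4-element sets is 2·4 − 1 = 7 (so min K = 7/4), attained only by arithmetic progressions.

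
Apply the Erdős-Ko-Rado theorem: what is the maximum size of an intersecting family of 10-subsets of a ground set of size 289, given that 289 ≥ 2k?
max |F| = C(288, 9) = 33108574303444640

The Erdős-Ko-Rado theorem states: for n ≥ 2k, an intersecting family of k-subsets of an n-element set has size at most C(n − 1, k − 1), with equality for 'star' families {A ⊆ [n] : |A| = k, i ∈ A} (fix an element i). For n = 289, k = 10: C(288, 9) = 33108574303444640.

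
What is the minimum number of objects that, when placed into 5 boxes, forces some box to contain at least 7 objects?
n = (7 − 1)·5 + 1 = 31

By the generalised pigeonhole principle, to guarantee some box contains ≥ r objects we need more than (r − 1) · k objects total. Threshold: n = (r − 1) · k + 1. With r = 7 and k = 5: n = 6 · 5 + 1 = 30 + 1 = 31. For n = 30 = 6 · 5, we can put exactly 6 objects in every box, avoiding 7 in any single one — so 31 is tight.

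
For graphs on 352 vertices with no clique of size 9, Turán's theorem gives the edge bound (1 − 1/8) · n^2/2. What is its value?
Turán density bound = (7/8) · 352^2/2 = 54208

Turán's theorem: ex(n, K_{r+1}) is achieved by the complete r-partite Turán graph T(n, r) with parts as balanced as possible, and is at most (1 − 1/r) · n^2/2. For r = 8, n = 352: the density bound is (7/8) · 123904/2 = 54208. Since 8 ∣ 352, the Turán graph T(352, 8) has parts of equal size 44, and its edge count e(T(352, 8)) = 54208 attains the density bound exactly.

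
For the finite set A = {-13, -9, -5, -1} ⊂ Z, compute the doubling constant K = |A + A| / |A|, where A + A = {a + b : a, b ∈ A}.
K = |A + A| / |A| = 7/4

Enumerate A + A = {a + b : a, b ∈ A}. With |A| = 4, there are |A|^2 = 16 ordered sum pairs; collecting distinct values, A + A = {-26, -22, -18, -14, -10, -6, -2}, so |A + A| = 7. Thus K = 7/4. Here |A + A| = 2|A| − 1 = 7, the minimum possible — so K = 7/4 is minimal, which holds iff A is an arithmetic progression.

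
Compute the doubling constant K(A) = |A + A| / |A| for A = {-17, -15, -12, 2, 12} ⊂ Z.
K = |A + A| / |A| = 15/5 = 3

Enumerate A + A = {a + b : a, b ∈ A}. With |A| = 5, there are |A|^2 = 25 ordered sum pairs; collecting distinct values, A + A = {-34, -32, -30, -29, -27, -24, -15, -13, -10, -5, -3, 0, 4, 14, 24}, so |A + A| = 15. Thus K = 15/5 = 3. For comparison, the minimum possible |A + A| over all 5-element sets is 2·5 − 1 = 9 (so min K = 9/5), attained only by arithmetic progressions.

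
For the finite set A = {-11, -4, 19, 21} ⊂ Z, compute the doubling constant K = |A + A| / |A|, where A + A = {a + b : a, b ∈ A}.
K = |A + A| / |A| = 10/4 = 5/2

Enumerate A + A = {a + b : a, b ∈ A}. With |A| = 4, there are |A|^2 = 16 ordered sum pairs; collecting distinct values, A + A = {-22, -15, -8, 8, 10, 15, 17, 38, 40, 42}, so |A + A| = 10. Thus K = 10/4 = 5/2. For comparison, the minimum possible |A + A| over all 4-element sets is 2·4 − 1 = 7 (so min K = 7/4), attained only by arithmetic progressions.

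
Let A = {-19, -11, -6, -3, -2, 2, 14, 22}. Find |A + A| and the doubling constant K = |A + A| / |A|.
K = |A + A| / |A| = 28/8 = 7/2

Enumerate A + A = {a + b : a, b ∈ A}. With |A| = 8, there are |A|^2 = 64 ordered sum pairs; collecting distinct values, A + A = {-38, -30, -25, -22, -21, -17, -14, -13, -12, -9, -8, -6, -5, -4, -1, 0, 3, 4, 8, 11, 12, 16, 19, 20, 24, 28, 36, 44}, so |A + A| = 28. Thus K = 28/8 = 7/2. For comparison, the minimum possible |A + A| over all 8-element sets is 2·8 − 1 = 15 (so min K = 15/8), attained only by arithmetic progressions.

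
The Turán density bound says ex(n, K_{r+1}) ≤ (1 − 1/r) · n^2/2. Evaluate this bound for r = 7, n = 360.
Turán density bound = (6/7) · 360^2/2 = 388800/7 ≈ 55542.8571

Turán's theorem: ex(n, K_{r+1}) is achieved by the complete r-partite Turán graph T(n, r) with parts as balanced as possible, and is at most (1 − 1/r) · n^2/2. For r = 7, n = 360: the density bound is (6/7) · 129600/2 = 388800/7 ≈ 55542.8571. The integer-valued extremum is e(T(360, 7)) = 55542, which is strictly less than the density bound 388800/7 since 7 ∤ 360 (the parts of T(360, 7) cannot all be equal).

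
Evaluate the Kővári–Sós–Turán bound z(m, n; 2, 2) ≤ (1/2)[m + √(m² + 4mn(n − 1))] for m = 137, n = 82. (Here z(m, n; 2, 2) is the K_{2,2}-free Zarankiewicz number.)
z(137, 82; 2, 2) ≤ (1/2)[137 + √(137² + 4·137·82·81)] = (1/2)[137 + √3658585] = 1024.8714

Kővári–Sós–Turán: let r_1, ..., r_137 be the row sums and z = Σ r_i the total number of 1s. Each pair of columns can share at most one row with both entries 1 (else a 2×2 all-ones block appears), so Σ_i C(r_i, 2) ≤ C(82, 2) = 3321. By convexity Σ_i C(r_i, 2) ≥ 137·C(z/137, 2) = z(z − 137)/(2·137), giving z² − 137z − 137·82·81 ≤ 0 and hence z ≤ (1/2)[137 + √(18769 + 4·909954)] = (1/2)[137 + √3658585] ≈ (1/2)(137 + 1912.7428) = 1024.8714.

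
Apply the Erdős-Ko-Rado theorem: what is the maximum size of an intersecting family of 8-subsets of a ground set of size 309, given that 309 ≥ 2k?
max |F| = C(308, 7) = 48708300469488

Erdős-Ko-Rado (1961): when n ≥ 2k, max |F| = C(n−1, k−1). The bound is attained by the star {A : i ∈ A} for any fixed i ∈ [n]. Here C(309−1, 8−1) = C(308, 7) = 48708300469488.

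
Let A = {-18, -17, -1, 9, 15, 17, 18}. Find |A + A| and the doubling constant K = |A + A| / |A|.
K = |A + A| / |A| = 26/7

Enumerate A + A = {a + b : a, b ∈ A}. With |A| = 7, there are |A|^2 = 49 ordered sum pairs; collecting distinct values, A + A = {-36, -35, -34, -19, -18, -9, -8, -3, -2, -1, 0, 1, 8, 14, 16, 17, 18, 24, 26, 27, 30, 32, 33, 34, 35, 36}, so |A + A| = 26. Thus K = 26/7. For comparison, the minimum possible |A + A| over all 7-element sets is 2·7 − 1 = 13 (so min K = 13/7), attained only by arithmetic progressions.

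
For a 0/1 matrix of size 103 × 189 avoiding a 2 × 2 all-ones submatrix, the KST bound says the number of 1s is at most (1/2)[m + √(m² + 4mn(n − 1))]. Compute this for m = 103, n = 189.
z(103, 189; 2, 2) ≤ (1/2)[103 + √(103² + 4·103·189·188)] = (1/2)[103 + √14649793] = 1965.2524

Kővári–Sós–Turán: let r_1, ..., r_103 be the row sums and z = Σ r_i the total number of 1s. Each pair of columns can share at most one row with both entries 1 (else a 2×2 all-ones block appears), so Σ_i C(r_i, 2) ≤ C(189, 2) = 17766. By convexity Σ_i C(r_i, 2) ≥ 103·C(z/103, 2) = z(z − 103)/(2·103), giving z² − 103z − 103·189·188 ≤ 0 and hence z ≤ (1/2)[103 + √(10609 + 4·3659796)] = (1/2)[103 + √14649793] ≈ (1/2)(103 + 3827.5048) = 1965.2524.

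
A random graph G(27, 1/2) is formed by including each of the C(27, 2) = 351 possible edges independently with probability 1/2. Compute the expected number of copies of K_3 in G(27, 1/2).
E[# K_3] = C(27, 3) · (1/2)^C(3, 2) = 2925 / 2^3 = 365.625

For each 3-subset S of vertices (there are C(27, 3) = 2925 such S), let X_S = 1 if S induces a K_3 (all C(3, 2) = 3 edges present). Then P(X_S = 1) = (1/2)^3 = 1/8. By linearity of expectation, E[# K_3] = C(27, 3) · (1/2)^3 = 2925 / 8 = 365.625.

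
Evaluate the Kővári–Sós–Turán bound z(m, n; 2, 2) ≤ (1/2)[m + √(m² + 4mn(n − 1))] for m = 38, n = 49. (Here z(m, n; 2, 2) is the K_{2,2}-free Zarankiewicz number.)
z(38, 49; 2, 2) ≤ (1/2)[38 + √(38² + 4·38·49·48)] = (1/2)[38 + √358948] = 318.5613

Kővári–Sós–Turán: let r_1, ..., r_38 be the row sums and z = Σ r_i the total number of 1s. Each pair of columns can share at most one row with both entries 1 (else a 2×2 all-ones block appears), so Σ_i C(r_i, 2) ≤ C(49, 2) = 1176. By convexity Σ_i C(r_i, 2) ≥ 38·C(z/38, 2) = z(z − 38)/(2·38), giving z² − 38z − 38·49·48 ≤ 0 and hence z ≤ (1/2)[38 + √(1444 + 4·89376)] = (1/2)[38 + √358948] ≈ (1/2)(38 + 599.1227) = 318.5613.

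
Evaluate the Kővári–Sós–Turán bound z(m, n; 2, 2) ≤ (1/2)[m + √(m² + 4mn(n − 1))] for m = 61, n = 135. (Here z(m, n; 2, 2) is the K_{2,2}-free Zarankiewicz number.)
z(61, 135; 2, 2) ≤ (1/2)[61 + √(61² + 4·61·135·134)] = (1/2)[61 + √4417681] = 1081.414

Kővári–Sós–Turán: let r_1, ..., r_61 be the row sums and z = Σ r_i the total number of 1s. Each pair of columns can share at most one row with both entries 1 (else a 2×2 all-ones block appears), so Σ_i C(r_i, 2) ≤ C(135, 2) = 9045. By convexity Σ_i C(r_i, 2) ≥ 61·C(z/61, 2) = z(z − 61)/(2·61), giving z² − 61z − 61·135·134 ≤ 0 and hence z ≤ (1/2)[61 + √(3721 + 4·1103490)] = (1/2)[61 + √4417681] ≈ (1/2)(61 + 2101.828) = 1081.414.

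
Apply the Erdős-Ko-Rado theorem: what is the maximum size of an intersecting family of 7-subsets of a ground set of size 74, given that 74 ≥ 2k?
max |F| = C(73, 6) = 170230452

Erdős-Ko-Rado (1961): when n ≥ 2k, max |F| = C(n−1, k−1). The bound is attained by the star {A : i ∈ A} for any fixed i ∈ [n]. Here C(74−1, 7−1) = C(73, 6) = 170230452.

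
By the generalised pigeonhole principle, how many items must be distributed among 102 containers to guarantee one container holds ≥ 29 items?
n = (29 − 1)·102 + 1 = 2857

By the generalised pigeonhole principle, to guarantee some box contains ≥ r objects we need more than (r − 1) · k objects total. Threshold: n = (r − 1) · k + 1. With r = 29 and k = 102: n = 28 · 102 + 1 = 2856 + 1 = 2857. For n = 2856 = 28 · 102, we can put exactly 28 objects in every box, avoiding 29 in any single one — so 2857 is tight.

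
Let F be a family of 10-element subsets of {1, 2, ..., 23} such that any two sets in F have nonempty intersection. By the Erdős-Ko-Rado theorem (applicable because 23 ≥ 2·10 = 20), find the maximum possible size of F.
max |F| = C(22, 9) = 497420

The Erdős-Ko-Rado theorem states: for n ≥ 2k, an intersecting family of k-subsets of an n-element set has size at most C(n − 1, k − 1), with equality for 'star' families {A ⊆ [n] : |A| = k, i ∈ A} (fix an element i). For n = 23, k = 10: C(22, 9) = 497420.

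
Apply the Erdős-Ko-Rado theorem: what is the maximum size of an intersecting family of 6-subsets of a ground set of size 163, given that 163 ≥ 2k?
max |F| = C(162, 5) = 873642672

The Erdős-Ko-Rado theorem states: for n ≥ 2k, an intersecting family of k-subsets of an n-element set has size at most C(n − 1, k − 1), with equality for 'star' families {A ⊆ [n] : |A| = k, i ∈ A} (fix an element i). For n = 163, k = 6: C(162, 5) = 873642672.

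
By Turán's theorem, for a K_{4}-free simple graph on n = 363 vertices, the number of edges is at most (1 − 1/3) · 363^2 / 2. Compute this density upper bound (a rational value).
Turán density bound = (2/3) · 363^2/2 = 43923

Turán's theorem: ex(n, K_{r+1}) is achieved by the complete r-partite Turán graph T(n, r) with parts as balanced as possible, and is at most (1 − 1/r) · n^2/2. For r = 3, n = 363: the density bound is (2/3) · 131769/2 = 43923. Since 3 ∣ 363, the Turán graph T(363, 3) has parts of equal size 121, and its edge count e(T(363, 3)) = 43923 attains the density bound exactly.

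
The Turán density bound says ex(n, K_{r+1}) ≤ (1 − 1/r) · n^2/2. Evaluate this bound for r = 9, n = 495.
Turán density bound = (8/9) · 495^2/2 = 108900

Turán's theorem: ex(n, K_{r+1}) is achieved by the complete r-partite Turán graph T(n, r) with parts as balanced as possible, and is at most (1 − 1/r) · n^2/2. For r = 9, n = 495: the density bound is (8/9) · 245025/2 = 108900. Since 9 ∣ 495, the Turán graph T(495, 9) has parts of equal size 55, and its edge count e(T(495, 9)) = 108900 attains the density bound exactly.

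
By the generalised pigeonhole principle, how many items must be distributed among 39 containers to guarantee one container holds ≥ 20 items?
n = (20 − 1)·39 + 1 = 742

By the generalised pigeonhole principle, to guarantee some box contains ≥ r objects we need more than (r − 1) · k objects total. Threshold: n = (r − 1) · k + 1. With r = 20 and k = 39: n = 19 · 39 + 1 = 741 + 1 = 742. For n = 741 = 19 · 39, we can put exactly 19 objects in every box, avoiding 20 in any single one — so 742 is tight.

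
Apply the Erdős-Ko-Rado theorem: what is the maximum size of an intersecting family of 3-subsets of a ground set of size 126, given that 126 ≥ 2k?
max |F| = C(125, 2) = 7750

The Erdős-Ko-Rado theorem states: for n ≥ 2k, an intersecting family of k-subsets of an n-element set has size at most C(n − 1, k − 1), with equality for 'star' families {A ⊆ [n] : |A| = k, i ∈ A} (fix an element i). For n = 126, k = 3: C(125, 2) = 7750.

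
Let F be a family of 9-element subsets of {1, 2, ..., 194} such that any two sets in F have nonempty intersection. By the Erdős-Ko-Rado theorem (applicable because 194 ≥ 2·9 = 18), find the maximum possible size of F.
max |F| = C(193, 8) = 41219164704168

Erdős-Ko-Rado (1961): when n ≥ 2k, max |F| = C(n−1, k−1). The bound is attained by the star {A : i ∈ A} for any fixed i ∈ [n]. Here C(194−1, 9−1) = C(193, 8) = 41219164704168.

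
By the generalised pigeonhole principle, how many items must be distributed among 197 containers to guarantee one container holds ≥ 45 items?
n = (45 − 1)·197 + 1 = 8669

By the generalised pigeonhole principle, to guarantee some box contains ≥ r objects we need more than (r − 1) · k objects total. Threshold: n = (r − 1) · k + 1. With r = 45 and k = 197: n = 44 · 197 + 1 = 8668 + 1 = 8669. For n = 8668 = 44 · 197, we can put exactly 44 objects in every box, avoiding 45 in any single one — so 8669 is tight.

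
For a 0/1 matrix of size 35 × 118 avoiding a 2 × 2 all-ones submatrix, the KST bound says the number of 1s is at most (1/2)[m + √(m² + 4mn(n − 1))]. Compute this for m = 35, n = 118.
z(35, 118; 2, 2) ≤ (1/2)[35 + √(35² + 4·35·118·117)] = (1/2)[35 + √1934065] = 712.8533

Kővári–Sós–Turán: let r_1, ..., r_35 be the row sums and z = Σ r_i the total number of 1s. Each pair of columns can share at most one row with both entries 1 (else a 2×2 all-ones block appears), so Σ_i C(r_i, 2) ≤ C(118, 2) = 6903. By convexity Σ_i C(r_i, 2) ≥ 35·C(z/35, 2) = z(z − 35)/(2·35), giving z² − 35z − 35·118·117 ≤ 0 and hence z ≤ (1/2)[35 + √(1225 + 4·483210)] = (1/2)[35 + √1934065] ≈ (1/2)(35 + 1390.7067) = 712.8533.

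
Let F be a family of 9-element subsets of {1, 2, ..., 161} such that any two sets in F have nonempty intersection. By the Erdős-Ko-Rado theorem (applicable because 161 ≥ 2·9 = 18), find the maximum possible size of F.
max |F| = C(160, 8) = 8917061687820

The Erdős-Ko-Rado theorem states: for n ≥ 2k, an intersecting family of k-subsets of an n-element set has size at most C(n − 1, k − 1), with equality for 'star' families {A ⊆ [n] : |A| = k, i ∈ A} (fix an element i). For n = 161, k = 9: C(160, 8) = 8917061687820.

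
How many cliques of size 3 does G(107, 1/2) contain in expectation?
E[# K_3] = C(107, 3) · (1/2)^C(3, 2) = 198485 / 2^3 = 24810.625

For each 3-subset S of vertices (there are C(107, 3) = 198485 such S), let X_S = 1 if S induces a K_3 (all C(3, 2) = 3 edges present). Then P(X_S = 1) = (1/2)^3 = 1/8. By linearity of expectation, E[# K_3] = C(107, 3) · (1/2)^3 = 198485 / 8 = 24810.625.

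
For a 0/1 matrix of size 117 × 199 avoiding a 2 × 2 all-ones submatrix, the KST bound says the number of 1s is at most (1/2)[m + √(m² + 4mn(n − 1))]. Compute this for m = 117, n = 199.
z(117, 199; 2, 2) ≤ (1/2)[117 + √(117² + 4·117·199·198)] = (1/2)[117 + √18453825] = 2206.3958

Kővári–Sós–Turán: let r_1, ..., r_117 be the row sums and z = Σ r_i the total number of 1s. Each pair of columns can share at most one row with both entries 1 (else a 2×2 all-ones block appears), so Σ_i C(r_i, 2) ≤ C(199, 2) = 19701. By convexity Σ_i C(r_i, 2) ≥ 117·C(z/117, 2) = z(z − 117)/(2·117), giving z² − 117z − 117·199·198 ≤ 0 and hence z ≤ (1/2)[117 + √(13689 + 4·4610034)] = (1/2)[117 + √18453825] ≈ (1/2)(117 + 4295.7915) = 2206.3958.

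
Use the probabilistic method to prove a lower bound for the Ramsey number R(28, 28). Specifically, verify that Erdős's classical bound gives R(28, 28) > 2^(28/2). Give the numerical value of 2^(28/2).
2^(28/2) = 16384; so R(28, 28) > 16384

Colour each edge of K_n uniformly at random with red/blue. The expected number of monochromatic K_28 is C(n, 28) · 2 · 2^(−C(28,2)). If C(n, 28) · 2^(1 − C(28,2)) < 1, then with positive probability no monochromatic K_28 exists, so R(28, 28) > n. The standard estimate C(n, 28) ≤ n^28/28! shows this inequality holds whenever n ≤ 2^(28/2) (since 28! · 2^(C(28,2) − 1) > 2^(28^2/2) ≥ n^28). Hence R(28, 28) > 2^(28/2) = 16384.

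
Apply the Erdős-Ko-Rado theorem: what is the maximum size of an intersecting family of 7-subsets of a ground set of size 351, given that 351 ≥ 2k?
max |F| = C(350, 6) = 2445484347775

The Erdős-Ko-Rado theorem states: for n ≥ 2k, an intersecting family of k-subsets of an n-element set has size at most C(n − 1, k − 1), with equality for 'star' families {A ⊆ [n] : |A| = k, i ∈ A} (fix an element i). For n = 351, k = 7: C(350, 6) = 2445484347775.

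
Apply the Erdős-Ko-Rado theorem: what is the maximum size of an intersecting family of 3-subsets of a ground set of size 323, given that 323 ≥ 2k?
max |F| = C(322, 2) = 51681

Erdős-Ko-Rado (1961): when n ≥ 2k, max |F| = C(n−1, k−1). The bound is attained by the star {A : i ∈ A} for any fixed i ∈ [n]. Here C(323−1, 3−1) = C(322, 2) = 51681.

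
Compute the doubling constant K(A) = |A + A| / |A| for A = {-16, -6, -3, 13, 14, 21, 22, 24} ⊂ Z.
K = |A + A| / |A| = 33/8

Enumerate A + A = {a + b : a, b ∈ A}. With |A| = 8, there are |A|^2 = 64 ordered sum pairs; collecting distinct values, A + A = {-32, -22, -19, -12, -9, -6, -3, -2, 5, 6, 7, 8, 10, 11, 15, 16, 18, 19, 21, 26, 27, 28, 34, 35, 36, 37, 38, 42, 43, 44, 45, 46, 48}, so |A + A| = 33. Thus K = 33/8. For comparison, the minimum possible |A + A| over all 8-element sets is 2·8 − 1 = 15 (so min K = 15/8), attained only by arithmetic progressions.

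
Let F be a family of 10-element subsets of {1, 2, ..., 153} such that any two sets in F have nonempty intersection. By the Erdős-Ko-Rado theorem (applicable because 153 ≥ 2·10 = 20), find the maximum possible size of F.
max |F| = C(152, 9) = 93755645897200

The Erdős-Ko-Rado theorem states: for n ≥ 2k, an intersecting family of k-subsets of an n-element set has size at most C(n − 1, k − 1), with equality for 'star' families {A ⊆ [n] : |A| = k, i ∈ A} (fix an element i). For n = 153, k = 10: C(152, 9) = 93755645897200.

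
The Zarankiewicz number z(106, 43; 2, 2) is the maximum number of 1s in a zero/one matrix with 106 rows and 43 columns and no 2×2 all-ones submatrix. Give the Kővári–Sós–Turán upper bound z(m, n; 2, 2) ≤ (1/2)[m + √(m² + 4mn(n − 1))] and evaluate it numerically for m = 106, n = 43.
z(106, 43; 2, 2) ≤ (1/2)[106 + √(106² + 4·106·43·42)] = (1/2)[106 + √776980] = 493.7323

Kővári–Sós–Turán: let r_1, ..., r_106 be the row sums and z = Σ r_i the total number of 1s. Each pair of columns can share at most one row with both entries 1 (else a 2×2 all-ones block appears), so Σ_i C(r_i, 2) ≤ C(43, 2) = 903. By convexity Σ_i C(r_i, 2) ≥ 106·C(z/106, 2) = z(z − 106)/(2·106), giving z² − 106z − 106·43·42 ≤ 0 and hence z ≤ (1/2)[106 + √(11236 + 4·191436)] = (1/2)[106 + √776980] ≈ (1/2)(106 + 881.4647) = 493.7323.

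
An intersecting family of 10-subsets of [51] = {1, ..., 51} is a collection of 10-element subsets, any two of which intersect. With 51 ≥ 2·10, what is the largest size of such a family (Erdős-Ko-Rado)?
max |F| = C(50, 9) = 2505433700

The Erdős-Ko-Rado theorem states: for n ≥ 2k, an intersecting family of k-subsets of an n-element set has size at most C(n − 1, k − 1), with equality for 'star' families {A ⊆ [n] : |A| = k, i ∈ A} (fix an element i). For n = 51, k = 10: C(50, 9) = 2505433700.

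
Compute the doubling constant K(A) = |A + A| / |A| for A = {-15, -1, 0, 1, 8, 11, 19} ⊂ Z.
K = |A + A| / |A| = 26/7

Enumerate A + A = {a + b : a, b ∈ A}. With |A| = 7, there are |A|^2 = 49 ordered sum pairs; collecting distinct values, A + A = {-30, -16, -15, -14, -7, -4, -2, -1, 0, 1, 2, 4, 7, 8, 9, 10, 11, 12, 16, 18, 19, 20, 22, 27, 30, 38}, so |A + A| = 26. Thus K = 26/7. For comparison, the minimum possible |A + A| over all 7-element sets is 2·7 − 1 = 13 (so min K = 13/7), attained only by arithmetic progressions.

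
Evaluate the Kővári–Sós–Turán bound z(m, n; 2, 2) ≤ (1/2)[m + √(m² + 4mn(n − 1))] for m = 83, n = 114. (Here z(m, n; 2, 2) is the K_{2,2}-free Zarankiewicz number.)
z(83, 114; 2, 2) ≤ (1/2)[83 + √(83² + 4·83·114·113)] = (1/2)[83 + √4283713] = 1076.3566

Kővári–Sós–Turán: let r_1, ..., r_83 be the row sums and z = Σ r_i the total number of 1s. Each pair of columns can share at most one row with both entries 1 (else a 2×2 all-ones block appears), so Σ_i C(r_i, 2) ≤ C(114, 2) = 6441. By convexity Σ_i C(r_i, 2) ≥ 83·C(z/83, 2) = z(z − 83)/(2·83), giving z² − 83z − 83·114·113 ≤ 0 and hence z ≤ (1/2)[83 + √(6889 + 4·1069206)] = (1/2)[83 + √4283713] ≈ (1/2)(83 + 2069.7133) = 1076.3566.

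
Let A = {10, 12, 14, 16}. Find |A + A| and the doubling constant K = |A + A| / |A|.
K = |A + A| / |A| = 7/4

Enumerate A + A = {a + b : a, b ∈ A}. With |A| = 4, there are |A|^2 = 16 ordered sum pairs; collecting distinct values, A + A = {20, 22, 24, 26, 28, 30, 32}, so |A + A| = 7. Thus K = 7/4. Here |A + A| = 2|A| − 1 = 7, the minimum possible — so K = 7/4 is minimal, which holds iff A is an arithmetic progression.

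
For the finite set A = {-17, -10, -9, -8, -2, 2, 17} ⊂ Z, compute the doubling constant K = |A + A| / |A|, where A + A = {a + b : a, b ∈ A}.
K = |A + A| / |A| = 25/7

Enumerate A + A = {a + b : a, b ∈ A}. With |A| = 7, there are |A|^2 = 49 ordered sum pairs; collecting distinct values, A + A = {-34, -27, -26, -25, -20, -19, -18, -17, -16, -15, -12, -11, -10, -8, -7, -6, -4, 0, 4, 7, 8, 9, 15, 19, 34}, so |A + A| = 25. Thus K = 25/7. For comparison, the minimum possible |A + A| over all 7-element sets is 2·7 − 1 = 13 (so min K = 13/7), attained only by arithmetic progressions.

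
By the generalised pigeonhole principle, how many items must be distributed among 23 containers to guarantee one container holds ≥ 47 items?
n = (47 − 1)·23 + 1 = 1059

By the generalised pigeonhole principle, to guarantee some box contains ≥ r objects we need more than (r − 1) · k objects total. Threshold: n = (r − 1) · k + 1. With r = 47 and k = 23: n = 46 · 23 + 1 = 1058 + 1 = 1059. For n = 1058 = 46 · 23, we can put exactly 46 objects in every box, avoiding 47 in any single one — so 1059 is tight.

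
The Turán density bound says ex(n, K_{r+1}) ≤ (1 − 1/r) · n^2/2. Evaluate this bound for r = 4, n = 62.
Turán density bound = (3/4) · 62^2/2 = 2883/2 ≈ 1441.5

Turán's theorem: ex(n, K_{r+1}) is achieved by the complete r-partite Turán graph T(n, r) with parts as balanced as possible, and is at most (1 − 1/r) · n^2/2. For r = 4, n = 62: the density bound is (3/4) · 3844/2 = 2883/2 ≈ 1441.5. The integer-valued extremum is e(T(62, 4)) = 1441, which is strictly less than the density bound 2883/2 since 4 ∤ 62 (the parts of T(62, 4) cannot all be equal).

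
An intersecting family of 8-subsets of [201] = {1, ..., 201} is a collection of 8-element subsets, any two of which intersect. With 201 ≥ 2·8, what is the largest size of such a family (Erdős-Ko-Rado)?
max |F| = C(200, 7) = 2283896214600

Erdős-Ko-Rado (1961): when n ≥ 2k, max |F| = C(n−1, k−1). The bound is attained by the star {A : i ∈ A} for any fixed i ∈ [n]. Here C(201−1, 8−1) = C(200, 7) = 2283896214600.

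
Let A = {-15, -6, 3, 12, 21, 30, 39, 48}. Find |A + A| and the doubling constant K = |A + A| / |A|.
K = |A + A| / |A| = 15/8

Enumerate A + A = {a + b : a, b ∈ A}. With |A| = 8, there are |A|^2 = 64 ordered sum pairs; collecting distinct values, A + A = {-30, -21, -12, -3, 6, 15, 24, 33, 42, 51, 60, 69, 78, 87, 96}, so |A + A| = 15. Thus K = 15/8. Here |A + A| = 2|A| − 1 = 15, the minimum possible — so K = 15/8 is minimal, which holds iff A is an arithmetic progression.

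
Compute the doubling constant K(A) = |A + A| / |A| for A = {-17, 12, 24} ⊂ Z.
K = |A + A| / |A| = 6/3 = 2

Enumerate A + A = {a + b : a, b ∈ A}. With |A| = 3, there are |A|^2 = 9 ordered sum pairs; collecting distinct values, A + A = {-34, -5, 7, 24, 36, 48}, so |A + A| = 6. Thus K = 6/3 = 2. For comparison, the minimum possible |A + A| over all 3-element sets is 2·3 − 1 = 5 (so min K = 5/3), attained only by arithmetic progressions.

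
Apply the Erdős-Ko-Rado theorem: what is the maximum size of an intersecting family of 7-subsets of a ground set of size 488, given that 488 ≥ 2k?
max |F| = C(487, 6) = 17964453222639

Erdős-Ko-Rado (1961): when n ≥ 2k, max |F| = C(n−1, k−1). The bound is attained by the star {A : i ∈ A} for any fixed i ∈ [n]. Here C(488−1, 7−1) = C(487, 6) = 17964453222639.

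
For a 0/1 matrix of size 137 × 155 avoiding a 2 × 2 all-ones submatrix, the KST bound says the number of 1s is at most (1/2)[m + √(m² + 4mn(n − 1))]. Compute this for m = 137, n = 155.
z(137, 155; 2, 2) ≤ (1/2)[137 + √(137² + 4·137·155·154)] = (1/2)[137 + √13099529] = 1878.1636

Kővári–Sós–Turán: let r_1, ..., r_137 be the row sums and z = Σ r_i the total number of 1s. Each pair of columns can share at most one row with both entries 1 (else a 2×2 all-ones block appears), so Σ_i C(r_i, 2) ≤ C(155, 2) = 11935. By convexity Σ_i C(r_i, 2) ≥ 137·C(z/137, 2) = z(z − 137)/(2·137), giving z² − 137z − 137·155·154 ≤ 0 and hence z ≤ (1/2)[137 + √(18769 + 4·3270190)] = (1/2)[137 + √13099529] ≈ (1/2)(137 + 3619.3271) = 1878.1636.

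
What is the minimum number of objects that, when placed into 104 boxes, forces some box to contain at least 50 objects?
n = (50 − 1)·104 + 1 = 5097

By the generalised pigeonhole principle, to guarantee some box contains ≥ r objects we need more than (r − 1) · k objects total. Threshold: n = (r − 1) · k + 1. With r = 50 and k = 104: n = 49 · 104 + 1 = 5096 + 1 = 5097. For n = 5096 = 49 · 104, we can put exactly 49 objects in every box, avoiding 50 in any single one — so 5097 is tight.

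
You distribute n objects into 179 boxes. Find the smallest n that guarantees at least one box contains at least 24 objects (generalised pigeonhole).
n = (24 − 1)·179 + 1 = 4118

By the generalised pigeonhole principle, to guarantee some box contains ≥ r objects we need more than (r − 1) · k objects total. Threshold: n = (r − 1) · k + 1. With r = 24 and k = 179: n = 23 · 179 + 1 = 4117 + 1 = 4118. For n = 4117 = 23 · 179, we can put exactly 23 objects in every box, avoiding 24 in any single one — so 4118 is tight.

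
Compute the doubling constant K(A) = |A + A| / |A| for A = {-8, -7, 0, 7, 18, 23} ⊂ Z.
K = |A + A| / |A| = 20/6 = 10/3

Enumerate A + A = {a + b : a, b ∈ A}. With |A| = 6, there are |A|^2 = 36 ordered sum pairs; collecting distinct values, A + A = {-16, -15, -14, -8, -7, -1, 0, 7, 10, 11, 14, 15, 16, 18, 23, 25, 30, 36, 41, 46}, so |A + A| = 20. Thus K = 20/6 = 10/3. For comparison, the minimum possible |A + A| over all 6-element sets is 2·6 − 1 = 11 (so min K = 11/6), attained only by arithmetic progressions.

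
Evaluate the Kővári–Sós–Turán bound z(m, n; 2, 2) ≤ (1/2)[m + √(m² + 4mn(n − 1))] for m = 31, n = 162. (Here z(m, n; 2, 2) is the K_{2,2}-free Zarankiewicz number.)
z(31, 162; 2, 2) ≤ (1/2)[31 + √(31² + 4·31·162·161)] = (1/2)[31 + √3235129] = 914.8232

Kővári–Sós–Turán: let r_1, ..., r_31 be the row sums and z = Σ r_i the total number of 1s. Each pair of columns can share at most one row with both entries 1 (else a 2×2 all-ones block appears), so Σ_i C(r_i, 2) ≤ C(162, 2) = 13041. By convexity Σ_i C(r_i, 2) ≥ 31·C(z/31, 2) = z(z − 31)/(2·31), giving z² − 31z − 31·162·161 ≤ 0 and hence z ≤ (1/2)[31 + √(961 + 4·808542)] = (1/2)[31 + √3235129] ≈ (1/2)(31 + 1798.6464) = 914.8232.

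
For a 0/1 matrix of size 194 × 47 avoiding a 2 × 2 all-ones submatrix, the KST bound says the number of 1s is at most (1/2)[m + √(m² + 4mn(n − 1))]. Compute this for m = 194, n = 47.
z(194, 47; 2, 2) ≤ (1/2)[194 + √(194² + 4·194·47·46)] = (1/2)[194 + √1715348] = 751.8565

Kővári–Sós–Turán: let r_1, ..., r_194 be the row sums and z = Σ r_i the total number of 1s. Each pair of columns can share at most one row with both entries 1 (else a 2×2 all-ones block appears), so Σ_i C(r_i, 2) ≤ C(47, 2) = 1081. By convexity Σ_i C(r_i, 2) ≥ 194·C(z/194, 2) = z(z − 194)/(2·194), giving z² − 194z − 194·47·46 ≤ 0 and hence z ≤ (1/2)[194 + √(37636 + 4·419428)] = (1/2)[194 + √1715348] ≈ (1/2)(194 + 1309.7129) = 751.8565.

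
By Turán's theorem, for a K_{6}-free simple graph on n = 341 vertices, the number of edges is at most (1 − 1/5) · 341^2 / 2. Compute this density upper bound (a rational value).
Turán density bound = (4/5) · 341^2/2 = 232562/5 ≈ 46512.4

Turán's theorem: ex(n, K_{r+1}) is achieved by the complete r-partite Turán graph T(n, r) with parts as balanced as possible, and is at most (1 − 1/r) · n^2/2. For r = 5, n = 341: the density bound is (4/5) · 116281/2 = 232562/5 ≈ 46512.4. The integer-valued extremum is e(T(341, 5)) = 46512, which is strictly less than the density bound 232562/5 since 5 ∤ 341 (the parts of T(341, 5) cannot all be equal).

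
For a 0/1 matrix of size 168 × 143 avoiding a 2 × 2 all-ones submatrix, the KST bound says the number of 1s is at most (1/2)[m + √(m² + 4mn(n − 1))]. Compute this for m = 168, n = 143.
z(168, 143; 2, 2) ≤ (1/2)[168 + √(168² + 4·168·143·142)] = (1/2)[168 + √13673856] = 1932.9089

Kővári–Sós–Turán: let r_1, ..., r_168 be the row sums and z = Σ r_i the total number of 1s. Each pair of columns can share at most one row with both entries 1 (else a 2×2 all-ones block appears), so Σ_i C(r_i, 2) ≤ C(143, 2) = 10153. By convexity Σ_i C(r_i, 2) ≥ 168·C(z/168, 2) = z(z − 168)/(2·168), giving z² − 168z − 168·143·142 ≤ 0 and hence z ≤ (1/2)[168 + √(28224 + 4·3411408)] = (1/2)[168 + √13673856] ≈ (1/2)(168 + 3697.8177) = 1932.9089.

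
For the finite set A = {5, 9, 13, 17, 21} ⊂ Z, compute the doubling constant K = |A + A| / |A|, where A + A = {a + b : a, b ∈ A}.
K = |A + A| / |A| = 9/5

Enumerate A + A = {a + b : a, b ∈ A}. With |A| = 5, there are |A|^2 = 25 ordered sum pairs; collecting distinct values, A + A = {10, 14, 18, 22, 26, 30, 34, 38, 42}, so |A + A| = 9. Thus K = 9/5. Here |A + A| = 2|A| − 1 = 9, the minimum possible — so K = 9/5 is minimal, which holds iff A is an arithmetic progression.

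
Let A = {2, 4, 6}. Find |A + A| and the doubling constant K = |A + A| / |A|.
K = |A + A| / |A| = 5/3

Enumerate A + A = {a + b : a, b ∈ A}. With |A| = 3, there are |A|^2 = 9 ordered sum pairs; collecting distinct values, A + A = {4, 6, 8, 10, 12}, so |A + A| = 5. Thus K = 5/3. Here |A + A| = 2|A| − 1 = 5, the minimum possible — so K = 5/3 is minimal, which holds iff A is an arithmetic progression.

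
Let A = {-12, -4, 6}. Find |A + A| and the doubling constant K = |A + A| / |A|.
K = |A + A| / |A| = 6/3 = 2

Enumerate A + A = {a + b : a, b ∈ A}. With |A| = 3, there are |A|^2 = 9 ordered sum pairs; collecting distinct values, A + A = {-24, -16, -8, -6, 2, 12}, so |A + A| = 6. Thus K = 6/3 = 2. For comparison, the minimum possible |A + A| over all 3-element sets is 2·3 − 1 = 5 (so min K = 5/3), attained only by arithmetic progressions.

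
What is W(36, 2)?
W(36, 2) = 36 + 1 = 37

A 2-term AP is any pair of integers, so a monochromatic 2-AP exists iff some colour is used at least twice. With 36 colours, the colouring i ↦ i on {1, ..., 36} uses each colour once, avoiding any monochromatic pair, so W(36, 2) > 36. For {1, ..., 37}, pigeonhole forces two integers of the same colour, which form a monochromatic 2-AP. Hence W(36, 2) = 37.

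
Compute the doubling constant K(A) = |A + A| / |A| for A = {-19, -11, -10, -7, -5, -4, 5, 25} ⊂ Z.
K = |A + A| / |A| = 33/8

Enumerate A + A = {a + b : a, b ∈ A}. With |A| = 8, there are |A|^2 = 64 ordered sum pairs; collecting distinct values, A + A = {-38, -30, -29, -26, -24, -23, -22, -21, -20, -18, -17, -16, -15, -14, -12, -11, -10, -9, -8, -6, -5, -2, 0, 1, 6, 10, 14, 15, 18, 20, 21, 30, 50}, so |A + A| = 33. Thus K = 33/8. For comparison, the minimum possible |A + A| over all 8-element sets is 2·8 − 1 = 15 (so min K = 15/8), attained only by arithmetic progressions.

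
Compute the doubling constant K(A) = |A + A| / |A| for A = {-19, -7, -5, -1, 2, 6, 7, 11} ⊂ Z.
K = |A + A| / |A| = 30/8 = 15/4

Enumerate A + A = {a + b : a, b ∈ A}. With |A| = 8, there are |A|^2 = 64 ordered sum pairs; collecting distinct values, A + A = {-38, -26, -24, -20, -17, -14, -13, -12, -10, -8, -6, -5, -3, -2, -1, 0, 1, 2, 4, 5, 6, 8, 9, 10, 12, 13, 14, 17, 18, 22}, so |A + A| = 30. Thus K = 30/8 = 15/4. For comparison, the minimum possible |A + A| over all 8-element sets is 2·8 − 1 = 15 (so min K = 15/8), attained only by arithmetic progressions.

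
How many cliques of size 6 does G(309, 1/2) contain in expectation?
E[# K_6] = C(309, 6) · (1/2)^C(6, 2) = 1151356784424 / 2^15 = 143919598053/4096 ≈ 35136620.618408

For each 6-subset S of vertices (there are C(309, 6) = 1151356784424 such S), let X_S = 1 if S induces a K_6 (all C(6, 2) = 15 edges present). Then P(X_S = 1) = (1/2)^15 = 1/32768. By linearity of expectation, E[# K_6] = C(309, 6) · (1/2)^15 = 1151356784424 / 32768 = 143919598053/4096 ≈ 35136620.618408.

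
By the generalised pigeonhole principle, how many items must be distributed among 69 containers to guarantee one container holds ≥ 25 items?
n = (25 − 1)·69 + 1 = 1657

By the generalised pigeonhole principle, to guarantee some box contains ≥ r objects we need more than (r − 1) · k objects total. Threshold: n = (r − 1) · k + 1. With r = 25 and k = 69: n = 24 · 69 + 1 = 1656 + 1 = 1657. For n = 1656 = 24 · 69, we can put exactly 24 objects in every box, avoiding 25 in any single one — so 1657 is tight.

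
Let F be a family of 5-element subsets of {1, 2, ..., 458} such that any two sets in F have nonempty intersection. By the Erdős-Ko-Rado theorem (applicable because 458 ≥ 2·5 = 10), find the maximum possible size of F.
max |F| = C(457, 4) = 1793647310

Erdős-Ko-Rado (1961): when n ≥ 2k, max |F| = C(n−1, k−1). The bound is attained by the star {A : i ∈ A} for any fixed i ∈ [n]. Here C(458−1, 5−1) = C(457, 4) = 1793647310.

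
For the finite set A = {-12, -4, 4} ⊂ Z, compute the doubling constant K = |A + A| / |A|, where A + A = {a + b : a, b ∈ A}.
K = |A + A| / |A| = 5/3

Enumerate A + A = {a + b : a, b ∈ A}. With |A| = 3, there are |A|^2 = 9 ordered sum pairs; collecting distinct values, A + A = {-24, -16, -8, 0, 8}, so |A + A| = 5. Thus K = 5/3. Here |A + A| = 2|A| − 1 = 5, the minimum possible — so K = 5/3 is minimal, which holds iff A is an arithmetic progression.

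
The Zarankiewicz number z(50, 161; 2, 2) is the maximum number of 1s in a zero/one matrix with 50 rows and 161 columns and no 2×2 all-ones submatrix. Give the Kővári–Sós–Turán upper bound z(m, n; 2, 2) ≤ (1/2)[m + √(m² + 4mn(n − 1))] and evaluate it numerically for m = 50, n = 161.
z(50, 161; 2, 2) ≤ (1/2)[50 + √(50² + 4·50·161·160)] = (1/2)[50 + √5154500] = 1160.1762

Kővári–Sós–Turán: let r_1, ..., r_50 be the row sums and z = Σ r_i the total number of 1s. Each pair of columns can share at most one row with both entries 1 (else a 2×2 all-ones block appears), so Σ_i C(r_i, 2) ≤ C(161, 2) = 12880. By convexity Σ_i C(r_i, 2) ≥ 50·C(z/50, 2) = z(z − 50)/(2·50), giving z² − 50z − 50·161·160 ≤ 0 and hence z ≤ (1/2)[50 + √(2500 + 4·1288000)] = (1/2)[50 + √5154500] ≈ (1/2)(50 + 2270.3524) = 1160.1762.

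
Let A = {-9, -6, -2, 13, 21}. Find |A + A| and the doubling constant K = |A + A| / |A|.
K = |A + A| / |A| = 15/5 = 3

Enumerate A + A = {a + b : a, b ∈ A}. With |A| = 5, there are |A|^2 = 25 ordered sum pairs; collecting distinct values, A + A = {-18, -15, -12, -11, -8, -4, 4, 7, 11, 12, 15, 19, 26, 34, 42}, so |A + A| = 15. Thus K = 15/5 = 3. For comparison, the minimum possible |A + A| over all 5-element sets is 2·5 − 1 = 9 (so min K = 9/5), attained only by arithmetic progressions.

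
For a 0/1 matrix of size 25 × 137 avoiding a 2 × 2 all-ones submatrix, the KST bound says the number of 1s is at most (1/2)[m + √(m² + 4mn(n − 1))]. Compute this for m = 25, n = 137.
z(25, 137; 2, 2) ≤ (1/2)[25 + √(25² + 4·25·137·136)] = (1/2)[25 + √1863825] = 695.1099

Kővári–Sós–Turán: let r_1, ..., r_25 be the row sums and z = Σ r_i the total number of 1s. Each pair of columns can share at most one row with both entries 1 (else a 2×2 all-ones block appears), so Σ_i C(r_i, 2) ≤ C(137, 2) = 9316. By convexity Σ_i C(r_i, 2) ≥ 25·C(z/25, 2) = z(z − 25)/(2·25), giving z² − 25z − 25·137·136 ≤ 0 and hence z ≤ (1/2)[25 + √(625 + 4·465800)] = (1/2)[25 + √1863825] ≈ (1/2)(25 + 1365.2198) = 695.1099.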